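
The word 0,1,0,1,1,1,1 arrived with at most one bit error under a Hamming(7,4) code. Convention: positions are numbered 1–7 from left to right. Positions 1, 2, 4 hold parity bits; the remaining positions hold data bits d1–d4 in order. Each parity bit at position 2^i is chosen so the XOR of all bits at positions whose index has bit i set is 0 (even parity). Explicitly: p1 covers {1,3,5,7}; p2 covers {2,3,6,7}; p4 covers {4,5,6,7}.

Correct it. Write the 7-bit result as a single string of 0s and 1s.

0001111

s1 (pos 1,3,5,7): 0⊕0⊕1⊕1 = 0
s2 (pos 2,3,6,7): 1⊕0⊕1⊕1 = 1
s4 (pos 4,5,6,7): 1⊕1⊕1⊕1 = 0
Syndrome s4…s1 = 010 → error at position 2.
Flip position 2: 0101111 → 0001111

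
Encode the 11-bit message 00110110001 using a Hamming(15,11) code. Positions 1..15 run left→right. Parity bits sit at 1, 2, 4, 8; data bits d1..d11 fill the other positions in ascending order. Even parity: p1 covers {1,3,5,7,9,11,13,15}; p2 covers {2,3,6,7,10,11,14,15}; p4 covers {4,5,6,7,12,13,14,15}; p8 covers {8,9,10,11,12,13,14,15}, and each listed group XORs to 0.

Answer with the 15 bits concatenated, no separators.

Place data at non-parity positions: p1 p2 0 p4 0 1 1 p8 0 1 1 0 0 0 1
p1 (pos 1,3,5,7,9,11,13,15): XOR of data positions = 0⊕0⊕1⊕0⊕1⊕0⊕1 = 1
p2 (pos 2,3,6,7,10,11,14,15): XOR of data positions = 0⊕1⊕1⊕1⊕1⊕0⊕1 = 1
p4 (pos 4,5,6,7,12,13,14,15): XOR of data positions = 0⊕1⊕1⊕0⊕0⊕0⊕1 = 1
p8 (pos 8,9,10,11,12,13,14,15): XOR of data positions = 0⊕1⊕1⊕0⊕0⊕0⊕1 = 1
Codeword: 110101110110001

110101110110001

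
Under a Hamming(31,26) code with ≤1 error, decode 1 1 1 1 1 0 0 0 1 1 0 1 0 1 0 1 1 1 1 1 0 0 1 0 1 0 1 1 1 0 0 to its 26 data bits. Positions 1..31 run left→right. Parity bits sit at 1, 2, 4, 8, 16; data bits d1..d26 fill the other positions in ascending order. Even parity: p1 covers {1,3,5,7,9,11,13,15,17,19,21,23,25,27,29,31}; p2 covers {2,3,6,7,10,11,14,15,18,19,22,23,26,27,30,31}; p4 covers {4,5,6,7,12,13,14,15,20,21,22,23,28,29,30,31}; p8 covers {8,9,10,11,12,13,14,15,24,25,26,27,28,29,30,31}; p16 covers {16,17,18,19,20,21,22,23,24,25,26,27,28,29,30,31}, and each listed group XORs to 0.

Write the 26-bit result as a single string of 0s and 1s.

11001101010111100101011100

s1 (pos 1,3,5,7,9,11,13,15,17,19,21,23,25,27,29,31): 1⊕1⊕1⊕0⊕1⊕0⊕0⊕0⊕1⊕1⊕0⊕1⊕1⊕1⊕1⊕0 = 0
s2 (pos 2,3,6,7,10,11,14,15,18,19,22,23,26,27,30,31): 1⊕1⊕0⊕0⊕1⊕0⊕1⊕0⊕1⊕1⊕0⊕1⊕0⊕1⊕0⊕0 = 0
s4 (pos 4,5,6,7,12,13,14,15,20,21,22,23,28,29,30,31): 1⊕1⊕0⊕0⊕1⊕0⊕1⊕0⊕1⊕0⊕0⊕1⊕1⊕1⊕0⊕0 = 0
s8 (pos 8,9,10,11,12,13,14,15,24,25,26,27,28,29,30,31): 0⊕1⊕1⊕0⊕1⊕0⊕1⊕0⊕0⊕1⊕0⊕1⊕1⊕1⊕0⊕0 = 0
s16 (pos 16,17,18,19,20,21,22,23,24,25,26,27,28,29,30,31): 1⊕1⊕1⊕1⊕1⊕0⊕0⊕1⊕0⊕1⊕0⊕1⊕1⊕1⊕0⊕0 = 0
Syndrome s16…s1 = 00000 → no error.
Read data bits from positions 3,5,6,7,9,10,11,12,13,14,15,17,18,19,20,21,22,23,24,25,26,27,28,29,30,31: 11001101010111100101011100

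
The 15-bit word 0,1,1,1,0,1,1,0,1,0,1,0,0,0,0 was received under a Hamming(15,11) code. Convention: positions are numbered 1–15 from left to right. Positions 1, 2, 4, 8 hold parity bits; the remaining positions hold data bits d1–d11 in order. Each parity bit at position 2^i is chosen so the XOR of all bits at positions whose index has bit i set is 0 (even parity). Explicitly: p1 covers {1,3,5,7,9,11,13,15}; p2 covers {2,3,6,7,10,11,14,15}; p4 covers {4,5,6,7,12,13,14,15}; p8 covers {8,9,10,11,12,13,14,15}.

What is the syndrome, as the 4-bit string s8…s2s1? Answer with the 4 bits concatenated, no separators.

s1 (pos 1,3,5,7,9,11,13,15): 0⊕1⊕0⊕1⊕1⊕1⊕0⊕0 = 0
s2 (pos 2,3,6,7,10,11,14,15): 1⊕1⊕1⊕1⊕0⊕1⊕0⊕0 = 1
s4 (pos 4,5,6,7,12,13,14,15): 1⊕0⊕1⊕1⊕0⊕0⊕0⊕0 = 1
s8 (pos 8,9,10,11,12,13,14,15): 0⊕1⊕0⊕1⊕0⊕0⊕0⊕0 = 0
Syndrome s8…s1 = 0110 → error at position 6.

0110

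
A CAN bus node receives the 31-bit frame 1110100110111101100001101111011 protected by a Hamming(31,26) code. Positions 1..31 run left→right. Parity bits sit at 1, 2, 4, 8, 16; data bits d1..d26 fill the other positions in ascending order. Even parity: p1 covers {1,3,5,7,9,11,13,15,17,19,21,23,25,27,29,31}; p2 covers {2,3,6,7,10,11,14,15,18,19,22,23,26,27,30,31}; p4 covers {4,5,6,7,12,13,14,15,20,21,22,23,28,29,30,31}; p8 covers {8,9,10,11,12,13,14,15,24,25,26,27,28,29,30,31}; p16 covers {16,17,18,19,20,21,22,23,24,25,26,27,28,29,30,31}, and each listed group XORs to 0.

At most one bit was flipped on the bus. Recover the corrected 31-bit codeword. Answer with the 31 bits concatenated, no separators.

1110000110111101100001101111011

s1 (pos 1,3,5,7,9,11,13,15,17,19,21,23,25,27,29,31): 1⊕1⊕1⊕0⊕1⊕1⊕1⊕0⊕1⊕0⊕0⊕1⊕1⊕1⊕0⊕1 = 1
s2 (pos 2,3,6,7,10,11,14,15,18,19,22,23,26,27,30,31): 1⊕1⊕0⊕0⊕0⊕1⊕1⊕0⊕0⊕0⊕1⊕1⊕1⊕1⊕1⊕1 = 0
s4 (pos 4,5,6,7,12,13,14,15,20,21,22,23,28,29,30,31): 0⊕1⊕0⊕0⊕1⊕1⊕1⊕0⊕0⊕0⊕1⊕1⊕1⊕0⊕1⊕1 = 1
s8 (pos 8,9,10,11,12,13,14,15,24,25,26,27,28,29,30,31): 1⊕1⊕0⊕1⊕1⊕1⊕1⊕0⊕0⊕1⊕1⊕1⊕1⊕0⊕1⊕1 = 0
s16 (pos 16,17,18,19,20,21,22,23,24,25,26,27,28,29,30,31): 1⊕1⊕0⊕0⊕0⊕0⊕1⊕1⊕0⊕1⊕1⊕1⊕1⊕0⊕1⊕1 = 0
Syndrome s16…s1 = 00101 → error at position 5.
Flip position 5: 1110100110111101100001101111011 → 1110000110111101100001101111011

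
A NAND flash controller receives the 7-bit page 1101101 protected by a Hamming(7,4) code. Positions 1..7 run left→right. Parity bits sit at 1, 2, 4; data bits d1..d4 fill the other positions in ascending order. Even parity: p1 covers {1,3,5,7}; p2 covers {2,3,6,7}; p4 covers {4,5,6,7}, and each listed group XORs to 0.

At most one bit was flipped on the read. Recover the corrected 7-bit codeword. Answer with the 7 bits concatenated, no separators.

s1 (pos 1,3,5,7): 1⊕0⊕1⊕1 = 1
s2 (pos 2,3,6,7): 1⊕0⊕0⊕1 = 0
s4 (pos 4,5,6,7): 1⊕1⊕0⊕1 = 1
Syndrome s4…s1 = 101 → error at position 5.
Flip position 5: 1101101 → 1101001

1101001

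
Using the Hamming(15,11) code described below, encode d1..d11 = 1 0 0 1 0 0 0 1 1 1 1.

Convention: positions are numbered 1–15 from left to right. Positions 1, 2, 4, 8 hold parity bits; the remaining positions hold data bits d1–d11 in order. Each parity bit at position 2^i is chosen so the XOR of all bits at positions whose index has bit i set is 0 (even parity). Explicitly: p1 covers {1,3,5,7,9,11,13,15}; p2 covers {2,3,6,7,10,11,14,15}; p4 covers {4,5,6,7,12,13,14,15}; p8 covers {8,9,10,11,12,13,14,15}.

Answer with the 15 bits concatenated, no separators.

Place data at non-parity positions: p1 p2 1 p4 0 0 1 p8 0 0 0 1 1 1 1
p1 (pos 1,3,5,7,9,11,13,15): XOR of data positions = 1⊕0⊕1⊕0⊕0⊕1⊕1 = 0
p2 (pos 2,3,6,7,10,11,14,15): XOR of data positions = 1⊕0⊕1⊕0⊕0⊕1⊕1 = 0
p4 (pos 4,5,6,7,12,13,14,15): XOR of data positions = 0⊕0⊕1⊕1⊕1⊕1⊕1 = 1
p8 (pos 8,9,10,11,12,13,14,15): XOR of data positions = 0⊕0⊕0⊕1⊕1⊕1⊕1 = 0
Codeword: 001100100001111

001100100001111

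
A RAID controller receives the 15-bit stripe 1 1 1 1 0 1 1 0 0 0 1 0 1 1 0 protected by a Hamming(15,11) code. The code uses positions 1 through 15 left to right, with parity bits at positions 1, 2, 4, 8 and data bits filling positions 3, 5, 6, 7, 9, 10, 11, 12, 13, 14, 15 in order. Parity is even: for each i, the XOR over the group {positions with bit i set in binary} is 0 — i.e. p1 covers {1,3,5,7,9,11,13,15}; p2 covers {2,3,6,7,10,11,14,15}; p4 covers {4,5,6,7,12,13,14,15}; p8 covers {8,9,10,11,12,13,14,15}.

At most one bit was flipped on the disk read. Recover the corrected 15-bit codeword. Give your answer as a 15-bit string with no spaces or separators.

111101100010010

s1 (pos 1,3,5,7,9,11,13,15): 1⊕1⊕0⊕1⊕0⊕1⊕1⊕0 = 1
s2 (pos 2,3,6,7,10,11,14,15): 1⊕1⊕1⊕1⊕0⊕1⊕1⊕0 = 0
s4 (pos 4,5,6,7,12,13,14,15): 1⊕0⊕1⊕1⊕0⊕1⊕1⊕0 = 1
s8 (pos 8,9,10,11,12,13,14,15): 0⊕0⊕0⊕1⊕0⊕1⊕1⊕0 = 1
Syndrome s8…s1 = 1101 → error at position 13.
Flip position 13: 111101100010110 → 111101100010010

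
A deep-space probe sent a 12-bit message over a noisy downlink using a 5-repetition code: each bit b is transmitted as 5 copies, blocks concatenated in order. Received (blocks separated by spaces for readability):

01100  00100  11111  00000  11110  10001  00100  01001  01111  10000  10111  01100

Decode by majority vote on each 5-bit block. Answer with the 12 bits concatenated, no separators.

001010001010

Block 1 (01100): 2 ones → 0
Block 2 (00100): 1 one → 0
Block 3 (11111): 5 ones → 1
Block 4 (00000): 0 ones → 0
Block 5 (11110): 4 ones → 1
Block 6 (10001): 2 ones → 0
Block 7 (00100): 1 one → 0
Block 8 (01001): 2 ones → 0
Block 9 (01111): 4 ones → 1
Block 10 (10000): 1 one → 0
Block 11 (10111): 4 ones → 1
Block 12 (01100): 2 ones → 0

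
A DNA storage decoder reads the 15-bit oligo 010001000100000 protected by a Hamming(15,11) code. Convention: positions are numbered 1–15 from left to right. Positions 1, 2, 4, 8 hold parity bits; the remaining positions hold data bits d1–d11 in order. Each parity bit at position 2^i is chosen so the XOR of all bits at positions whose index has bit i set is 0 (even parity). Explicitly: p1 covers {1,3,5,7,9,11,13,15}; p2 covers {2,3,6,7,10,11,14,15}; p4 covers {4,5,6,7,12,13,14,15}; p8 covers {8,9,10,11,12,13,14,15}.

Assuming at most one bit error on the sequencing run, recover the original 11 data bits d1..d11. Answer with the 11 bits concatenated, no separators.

s1 (pos 1,3,5,7,9,11,13,15): 0⊕0⊕0⊕0⊕0⊕0⊕0⊕0 = 0
s2 (pos 2,3,6,7,10,11,14,15): 1⊕0⊕1⊕0⊕1⊕0⊕0⊕0 = 1
s4 (pos 4,5,6,7,12,13,14,15): 0⊕0⊕1⊕0⊕0⊕0⊕0⊕0 = 1
s8 (pos 8,9,10,11,12,13,14,15): 0⊕0⊕1⊕0⊕0⊕0⊕0⊕0 = 1
Syndrome s8…s1 = 1110 → error at position 14.
Flip position 14: 010001000100000 → 010001000100010
Read data bits from positions 3,5,6,7,9,10,11,12,13,14,15: 00100100010

00100100010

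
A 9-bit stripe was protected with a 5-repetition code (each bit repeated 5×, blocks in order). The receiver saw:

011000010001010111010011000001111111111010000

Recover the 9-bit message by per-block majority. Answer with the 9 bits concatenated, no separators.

000100110

Block 1 (01100): 2 ones → 0
Block 2 (00100): 1 one → 0
Block 3 (01010): 2 ones → 0
Block 4 (11101): 4 ones → 1
Block 5 (00110): 2 ones → 0
Block 6 (00001): 1 one → 0
Block 7 (11111): 5 ones → 1
Block 8 (11110): 4 ones → 1
Block 9 (10000): 1 one → 0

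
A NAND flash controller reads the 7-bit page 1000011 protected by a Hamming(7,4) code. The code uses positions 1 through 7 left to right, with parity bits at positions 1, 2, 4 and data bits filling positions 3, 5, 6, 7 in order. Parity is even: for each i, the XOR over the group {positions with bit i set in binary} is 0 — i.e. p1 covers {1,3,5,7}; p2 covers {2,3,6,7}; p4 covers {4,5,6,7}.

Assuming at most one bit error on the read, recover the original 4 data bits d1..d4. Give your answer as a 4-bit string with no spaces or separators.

0011

s1 (pos 1,3,5,7): 1⊕0⊕0⊕1 = 0
s2 (pos 2,3,6,7): 0⊕0⊕1⊕1 = 0
s4 (pos 4,5,6,7): 0⊕0⊕1⊕1 = 0
Syndrome s4…s1 = 000 → no error.
Read data bits from positions 3,5,6,7: 0011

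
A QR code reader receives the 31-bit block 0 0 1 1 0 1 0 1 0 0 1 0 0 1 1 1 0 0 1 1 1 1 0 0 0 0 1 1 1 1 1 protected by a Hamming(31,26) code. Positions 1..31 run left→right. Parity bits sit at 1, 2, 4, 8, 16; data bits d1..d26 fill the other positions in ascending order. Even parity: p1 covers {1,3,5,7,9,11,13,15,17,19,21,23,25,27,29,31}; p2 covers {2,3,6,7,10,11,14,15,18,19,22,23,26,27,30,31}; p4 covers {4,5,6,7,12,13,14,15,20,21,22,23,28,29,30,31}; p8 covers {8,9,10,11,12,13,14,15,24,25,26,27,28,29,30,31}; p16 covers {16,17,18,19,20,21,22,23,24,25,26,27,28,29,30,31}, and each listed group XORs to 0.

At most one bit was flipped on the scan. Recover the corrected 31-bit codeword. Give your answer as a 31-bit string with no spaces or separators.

0011010100110111001111000011111

s1 (pos 1,3,5,7,9,11,13,15,17,19,21,23,25,27,29,31): 0⊕1⊕0⊕0⊕0⊕1⊕0⊕1⊕0⊕1⊕1⊕0⊕0⊕1⊕1⊕1 = 0
s2 (pos 2,3,6,7,10,11,14,15,18,19,22,23,26,27,30,31): 0⊕1⊕1⊕0⊕0⊕1⊕1⊕1⊕0⊕1⊕1⊕0⊕0⊕1⊕1⊕1 = 0
s4 (pos 4,5,6,7,12,13,14,15,20,21,22,23,28,29,30,31): 1⊕0⊕1⊕0⊕0⊕0⊕1⊕1⊕1⊕1⊕1⊕0⊕1⊕1⊕1⊕1 = 1
s8 (pos 8,9,10,11,12,13,14,15,24,25,26,27,28,29,30,31): 1⊕0⊕0⊕1⊕0⊕0⊕1⊕1⊕0⊕0⊕0⊕1⊕1⊕1⊕1⊕1 = 1
s16 (pos 16,17,18,19,20,21,22,23,24,25,26,27,28,29,30,31): 1⊕0⊕0⊕1⊕1⊕1⊕1⊕0⊕0⊕0⊕0⊕1⊕1⊕1⊕1⊕1 = 0
Syndrome s16…s1 = 01100 → error at position 12.
Flip position 12: 0011010100100111001111000011111 → 0011010100110111001111000011111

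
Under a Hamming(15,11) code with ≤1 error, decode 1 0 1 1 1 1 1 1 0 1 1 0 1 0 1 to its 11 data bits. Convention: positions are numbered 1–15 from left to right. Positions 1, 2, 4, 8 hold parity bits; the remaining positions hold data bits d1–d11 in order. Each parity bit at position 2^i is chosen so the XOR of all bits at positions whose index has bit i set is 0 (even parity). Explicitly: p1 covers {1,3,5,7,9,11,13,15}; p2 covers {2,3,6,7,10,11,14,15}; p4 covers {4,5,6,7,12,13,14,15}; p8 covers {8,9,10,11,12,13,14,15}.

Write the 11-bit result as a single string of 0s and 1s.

s1 (pos 1,3,5,7,9,11,13,15): 1⊕1⊕1⊕1⊕0⊕1⊕1⊕1 = 1
s2 (pos 2,3,6,7,10,11,14,15): 0⊕1⊕1⊕1⊕1⊕1⊕0⊕1 = 0
s4 (pos 4,5,6,7,12,13,14,15): 1⊕1⊕1⊕1⊕0⊕1⊕0⊕1 = 0
s8 (pos 8,9,10,11,12,13,14,15): 1⊕0⊕1⊕1⊕0⊕1⊕0⊕1 = 1
Syndrome s8…s1 = 1001 → error at position 9.
Flip position 9: 101111110110101 → 101111111110101
Read data bits from positions 3,5,6,7,9,10,11,12,13,14,15: 11111110101

11111110101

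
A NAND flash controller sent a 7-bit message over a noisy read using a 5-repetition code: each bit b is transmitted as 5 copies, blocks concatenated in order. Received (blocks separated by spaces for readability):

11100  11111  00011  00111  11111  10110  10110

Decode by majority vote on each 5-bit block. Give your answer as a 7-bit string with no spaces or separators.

Block 1 (11100): 3 ones → 1
Block 2 (11111): 5 ones → 1
Block 3 (00011): 2 ones → 0
Block 4 (00111): 3 ones → 1
Block 5 (11111): 5 ones → 1
Block 6 (10110): 3 ones → 1
Block 7 (10110): 3 ones → 1

1101111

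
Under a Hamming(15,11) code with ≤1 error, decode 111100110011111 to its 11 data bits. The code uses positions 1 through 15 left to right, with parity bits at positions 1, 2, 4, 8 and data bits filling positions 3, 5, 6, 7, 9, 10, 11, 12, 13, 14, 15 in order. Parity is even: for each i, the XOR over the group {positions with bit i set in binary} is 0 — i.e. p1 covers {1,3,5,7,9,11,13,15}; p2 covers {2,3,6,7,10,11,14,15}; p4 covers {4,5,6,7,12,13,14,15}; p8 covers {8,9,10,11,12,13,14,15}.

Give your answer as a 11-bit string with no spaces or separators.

10010011111

s1 (pos 1,3,5,7,9,11,13,15): 1⊕1⊕0⊕1⊕0⊕1⊕1⊕1 = 0
s2 (pos 2,3,6,7,10,11,14,15): 1⊕1⊕0⊕1⊕0⊕1⊕1⊕1 = 0
s4 (pos 4,5,6,7,12,13,14,15): 1⊕0⊕0⊕1⊕1⊕1⊕1⊕1 = 0
s8 (pos 8,9,10,11,12,13,14,15): 1⊕0⊕0⊕1⊕1⊕1⊕1⊕1 = 0
Syndrome s8…s1 = 0000 → no error.
Read data bits from positions 3,5,6,7,9,10,11,12,13,14,15: 10010011111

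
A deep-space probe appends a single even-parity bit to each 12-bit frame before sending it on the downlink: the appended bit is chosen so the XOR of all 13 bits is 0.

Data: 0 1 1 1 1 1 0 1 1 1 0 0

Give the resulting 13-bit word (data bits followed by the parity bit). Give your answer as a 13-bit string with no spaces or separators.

0111110111000

XOR of the 12 data bits: 0⊕1⊕1⊕1⊕1⊕1⊕0⊕1⊕1⊕1⊕0⊕0 = 0
Parity bit = 0 (so all 13 bits XOR to 0).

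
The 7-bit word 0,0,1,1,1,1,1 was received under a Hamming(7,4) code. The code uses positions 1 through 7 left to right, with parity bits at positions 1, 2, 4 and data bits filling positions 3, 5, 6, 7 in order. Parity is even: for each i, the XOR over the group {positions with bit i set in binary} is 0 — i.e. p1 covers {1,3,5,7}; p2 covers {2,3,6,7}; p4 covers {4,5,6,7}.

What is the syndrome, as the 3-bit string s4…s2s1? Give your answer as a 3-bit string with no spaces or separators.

s1 (pos 1,3,5,7): 0⊕1⊕1⊕1 = 1
s2 (pos 2,3,6,7): 0⊕1⊕1⊕1 = 1
s4 (pos 4,5,6,7): 1⊕1⊕1⊕1 = 0
Syndrome s4…s1 = 011 → error at position 3.

011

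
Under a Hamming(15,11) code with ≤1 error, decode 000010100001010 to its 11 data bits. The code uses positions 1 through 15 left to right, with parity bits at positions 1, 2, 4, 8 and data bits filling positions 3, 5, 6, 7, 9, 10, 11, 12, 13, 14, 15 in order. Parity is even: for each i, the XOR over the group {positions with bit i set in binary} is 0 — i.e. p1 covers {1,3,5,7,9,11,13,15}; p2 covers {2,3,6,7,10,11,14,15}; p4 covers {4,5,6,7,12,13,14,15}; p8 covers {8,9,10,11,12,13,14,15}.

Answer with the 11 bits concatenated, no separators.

01010001010

s1 (pos 1,3,5,7,9,11,13,15): 0⊕0⊕1⊕1⊕0⊕0⊕0⊕0 = 0
s2 (pos 2,3,6,7,10,11,14,15): 0⊕0⊕0⊕1⊕0⊕0⊕1⊕0 = 0
s4 (pos 4,5,6,7,12,13,14,15): 0⊕1⊕0⊕1⊕1⊕0⊕1⊕0 = 0
s8 (pos 8,9,10,11,12,13,14,15): 0⊕0⊕0⊕0⊕1⊕0⊕1⊕0 = 0
Syndrome s8…s1 = 0000 → no error.
Read data bits from positions 3,5,6,7,9,10,11,12,13,14,15: 01010001010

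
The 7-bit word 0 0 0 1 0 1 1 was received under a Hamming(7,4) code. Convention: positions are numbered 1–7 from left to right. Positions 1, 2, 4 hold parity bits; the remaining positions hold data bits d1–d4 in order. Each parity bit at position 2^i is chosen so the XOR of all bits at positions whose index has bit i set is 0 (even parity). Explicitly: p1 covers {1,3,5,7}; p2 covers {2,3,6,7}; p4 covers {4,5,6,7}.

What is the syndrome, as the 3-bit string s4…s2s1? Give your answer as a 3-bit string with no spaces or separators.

101

s1 (pos 1,3,5,7): 0⊕0⊕0⊕1 = 1
s2 (pos 2,3,6,7): 0⊕0⊕1⊕1 = 0
s4 (pos 4,5,6,7): 1⊕0⊕1⊕1 = 1
Syndrome s4…s1 = 101 → error at position 5.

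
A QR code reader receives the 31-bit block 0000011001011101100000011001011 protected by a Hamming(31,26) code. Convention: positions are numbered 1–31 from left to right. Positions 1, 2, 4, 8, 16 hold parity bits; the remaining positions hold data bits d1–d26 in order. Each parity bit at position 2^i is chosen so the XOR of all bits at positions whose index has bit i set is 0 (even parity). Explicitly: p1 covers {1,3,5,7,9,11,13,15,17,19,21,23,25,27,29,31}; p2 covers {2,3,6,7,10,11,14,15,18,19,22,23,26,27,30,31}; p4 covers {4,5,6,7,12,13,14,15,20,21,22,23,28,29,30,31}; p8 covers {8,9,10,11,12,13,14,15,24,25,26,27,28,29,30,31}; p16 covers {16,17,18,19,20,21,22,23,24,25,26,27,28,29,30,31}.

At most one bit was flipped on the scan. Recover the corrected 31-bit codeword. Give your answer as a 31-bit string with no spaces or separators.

s1 (pos 1,3,5,7,9,11,13,15,17,19,21,23,25,27,29,31): 0⊕0⊕0⊕1⊕0⊕0⊕1⊕0⊕1⊕0⊕0⊕0⊕1⊕0⊕0⊕1 = 1
s2 (pos 2,3,6,7,10,11,14,15,18,19,22,23,26,27,30,31): 0⊕0⊕1⊕1⊕1⊕0⊕1⊕0⊕0⊕0⊕0⊕0⊕0⊕0⊕1⊕1 = 0
s4 (pos 4,5,6,7,12,13,14,15,20,21,22,23,28,29,30,31): 0⊕0⊕1⊕1⊕1⊕1⊕1⊕0⊕0⊕0⊕0⊕0⊕1⊕0⊕1⊕1 = 0
s8 (pos 8,9,10,11,12,13,14,15,24,25,26,27,28,29,30,31): 0⊕0⊕1⊕0⊕1⊕1⊕1⊕0⊕1⊕1⊕0⊕0⊕1⊕0⊕1⊕1 = 1
s16 (pos 16,17,18,19,20,21,22,23,24,25,26,27,28,29,30,31): 1⊕1⊕0⊕0⊕0⊕0⊕0⊕0⊕1⊕1⊕0⊕0⊕1⊕0⊕1⊕1 = 1
Syndrome s16…s1 = 11001 → error at position 25.
Flip position 25: 0000011001011101100000011001011 → 0000011001011101100000010001011

0000011001011101100000010001011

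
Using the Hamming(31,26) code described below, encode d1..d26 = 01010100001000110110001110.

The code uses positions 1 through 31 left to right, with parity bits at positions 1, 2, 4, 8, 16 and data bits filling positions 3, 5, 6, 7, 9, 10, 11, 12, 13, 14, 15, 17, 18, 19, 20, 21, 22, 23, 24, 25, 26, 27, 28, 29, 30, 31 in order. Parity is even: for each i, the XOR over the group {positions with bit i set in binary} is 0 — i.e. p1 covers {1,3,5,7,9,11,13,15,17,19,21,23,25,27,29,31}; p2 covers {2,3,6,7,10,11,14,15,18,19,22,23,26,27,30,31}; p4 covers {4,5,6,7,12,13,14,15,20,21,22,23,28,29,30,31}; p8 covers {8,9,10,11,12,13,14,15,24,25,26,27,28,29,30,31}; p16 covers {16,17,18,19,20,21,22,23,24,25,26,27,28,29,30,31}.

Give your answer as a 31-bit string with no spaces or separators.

Place data at non-parity positions: p1 p2 0 p4 1 0 1 p8 0 1 0 0 0 0 1 p16 0 0 0 1 1 0 1 1 0 0 0 1 1 1 0
p1 (pos 1,3,5,7,9,11,13,15,17,19,21,23,25,27,29,31): XOR of data positions = 0⊕1⊕1⊕0⊕0⊕0⊕1⊕0⊕0⊕1⊕1⊕0⊕0⊕1⊕0 = 0
p2 (pos 2,3,6,7,10,11,14,15,18,19,22,23,26,27,30,31): XOR of data positions = 0⊕0⊕1⊕1⊕0⊕0⊕1⊕0⊕0⊕0⊕1⊕0⊕0⊕1⊕0 = 1
p4 (pos 4,5,6,7,12,13,14,15,20,21,22,23,28,29,30,31): XOR of data positions = 1⊕0⊕1⊕0⊕0⊕0⊕1⊕1⊕1⊕0⊕1⊕1⊕1⊕1⊕0 = 1
p8 (pos 8,9,10,11,12,13,14,15,24,25,26,27,28,29,30,31): XOR of data positions = 0⊕1⊕0⊕0⊕0⊕0⊕1⊕1⊕0⊕0⊕0⊕1⊕1⊕1⊕0 = 0
p16 (pos 16,17,18,19,20,21,22,23,24,25,26,27,28,29,30,31): XOR of data positions = 0⊕0⊕0⊕1⊕1⊕0⊕1⊕1⊕0⊕0⊕0⊕1⊕1⊕1⊕0 = 1
Codeword: 0101101001000011000110110001110

0101101001000011000110110001110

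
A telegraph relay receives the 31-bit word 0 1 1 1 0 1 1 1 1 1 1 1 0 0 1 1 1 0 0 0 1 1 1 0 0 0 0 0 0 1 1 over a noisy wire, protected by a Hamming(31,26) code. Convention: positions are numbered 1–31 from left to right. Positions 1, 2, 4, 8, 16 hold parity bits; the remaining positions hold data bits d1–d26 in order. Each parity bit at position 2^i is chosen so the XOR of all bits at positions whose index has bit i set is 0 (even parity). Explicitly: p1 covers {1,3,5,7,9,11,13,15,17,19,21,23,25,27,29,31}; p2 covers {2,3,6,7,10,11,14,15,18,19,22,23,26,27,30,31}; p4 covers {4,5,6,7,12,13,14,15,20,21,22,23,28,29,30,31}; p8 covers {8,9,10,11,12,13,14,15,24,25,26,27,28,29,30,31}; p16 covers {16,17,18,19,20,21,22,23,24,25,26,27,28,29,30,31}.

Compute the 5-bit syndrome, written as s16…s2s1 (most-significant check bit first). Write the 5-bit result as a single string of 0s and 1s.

s1 (pos 1,3,5,7,9,11,13,15,17,19,21,23,25,27,29,31): 0⊕1⊕0⊕1⊕1⊕1⊕0⊕1⊕1⊕0⊕1⊕1⊕0⊕0⊕0⊕1 = 1
s2 (pos 2,3,6,7,10,11,14,15,18,19,22,23,26,27,30,31): 1⊕1⊕1⊕1⊕1⊕1⊕0⊕1⊕0⊕0⊕1⊕1⊕0⊕0⊕1⊕1 = 1
s4 (pos 4,5,6,7,12,13,14,15,20,21,22,23,28,29,30,31): 1⊕0⊕1⊕1⊕1⊕0⊕0⊕1⊕0⊕1⊕1⊕1⊕0⊕0⊕1⊕1 = 0
s8 (pos 8,9,10,11,12,13,14,15,24,25,26,27,28,29,30,31): 1⊕1⊕1⊕1⊕1⊕0⊕0⊕1⊕0⊕0⊕0⊕0⊕0⊕0⊕1⊕1 = 0
s16 (pos 16,17,18,19,20,21,22,23,24,25,26,27,28,29,30,31): 1⊕1⊕0⊕0⊕0⊕1⊕1⊕1⊕0⊕0⊕0⊕0⊕0⊕0⊕1⊕1 = 1
Syndrome s16…s1 = 10011 → error at position 19.

10011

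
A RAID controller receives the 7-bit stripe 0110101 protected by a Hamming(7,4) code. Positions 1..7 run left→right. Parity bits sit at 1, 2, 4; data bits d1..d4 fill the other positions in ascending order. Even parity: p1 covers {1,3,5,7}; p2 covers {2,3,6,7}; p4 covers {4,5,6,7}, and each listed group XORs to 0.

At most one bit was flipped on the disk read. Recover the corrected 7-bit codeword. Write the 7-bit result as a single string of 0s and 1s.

0100101

s1 (pos 1,3,5,7): 0⊕1⊕1⊕1 = 1
s2 (pos 2,3,6,7): 1⊕1⊕0⊕1 = 1
s4 (pos 4,5,6,7): 0⊕1⊕0⊕1 = 0
Syndrome s4…s1 = 011 → error at position 3.
Flip position 3: 0110101 → 0100101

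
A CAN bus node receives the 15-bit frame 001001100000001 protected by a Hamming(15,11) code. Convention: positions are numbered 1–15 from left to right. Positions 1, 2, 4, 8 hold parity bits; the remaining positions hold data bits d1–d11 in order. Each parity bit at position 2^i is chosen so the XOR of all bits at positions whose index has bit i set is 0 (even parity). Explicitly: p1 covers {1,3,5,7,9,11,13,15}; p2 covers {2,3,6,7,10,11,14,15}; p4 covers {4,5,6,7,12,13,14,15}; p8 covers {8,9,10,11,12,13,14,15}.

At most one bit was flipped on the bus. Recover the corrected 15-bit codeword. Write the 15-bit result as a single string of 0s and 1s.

s1 (pos 1,3,5,7,9,11,13,15): 0⊕1⊕0⊕1⊕0⊕0⊕0⊕1 = 1
s2 (pos 2,3,6,7,10,11,14,15): 0⊕1⊕1⊕1⊕0⊕0⊕0⊕1 = 0
s4 (pos 4,5,6,7,12,13,14,15): 0⊕0⊕1⊕1⊕0⊕0⊕0⊕1 = 1
s8 (pos 8,9,10,11,12,13,14,15): 0⊕0⊕0⊕0⊕0⊕0⊕0⊕1 = 1
Syndrome s8…s1 = 1101 → error at position 13.
Flip position 13: 001001100000001 → 001001100000101

001001100000101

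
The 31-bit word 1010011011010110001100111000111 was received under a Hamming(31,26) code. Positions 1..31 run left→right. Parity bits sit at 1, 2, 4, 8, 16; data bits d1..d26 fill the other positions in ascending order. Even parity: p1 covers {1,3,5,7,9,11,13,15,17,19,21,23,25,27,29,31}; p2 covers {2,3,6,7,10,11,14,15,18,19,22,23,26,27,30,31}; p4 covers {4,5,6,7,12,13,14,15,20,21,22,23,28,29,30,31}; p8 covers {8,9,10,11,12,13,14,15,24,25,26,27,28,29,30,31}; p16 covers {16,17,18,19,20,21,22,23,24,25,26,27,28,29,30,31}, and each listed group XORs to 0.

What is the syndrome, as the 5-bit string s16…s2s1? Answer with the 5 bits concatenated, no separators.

s1 (pos 1,3,5,7,9,11,13,15,17,19,21,23,25,27,29,31): 1⊕1⊕0⊕1⊕1⊕0⊕0⊕1⊕0⊕1⊕0⊕1⊕1⊕0⊕1⊕1 = 0
s2 (pos 2,3,6,7,10,11,14,15,18,19,22,23,26,27,30,31): 0⊕1⊕1⊕1⊕1⊕0⊕1⊕1⊕0⊕1⊕0⊕1⊕0⊕0⊕1⊕1 = 0
s4 (pos 4,5,6,7,12,13,14,15,20,21,22,23,28,29,30,31): 0⊕0⊕1⊕1⊕1⊕0⊕1⊕1⊕1⊕0⊕0⊕1⊕0⊕1⊕1⊕1 = 0
s8 (pos 8,9,10,11,12,13,14,15,24,25,26,27,28,29,30,31): 0⊕1⊕1⊕0⊕1⊕0⊕1⊕1⊕1⊕1⊕0⊕0⊕0⊕1⊕1⊕1 = 0
s16 (pos 16,17,18,19,20,21,22,23,24,25,26,27,28,29,30,31): 0⊕0⊕0⊕1⊕1⊕0⊕0⊕1⊕1⊕1⊕0⊕0⊕0⊕1⊕1⊕1 = 0
Syndrome s16…s1 = 00000 → no error.

00000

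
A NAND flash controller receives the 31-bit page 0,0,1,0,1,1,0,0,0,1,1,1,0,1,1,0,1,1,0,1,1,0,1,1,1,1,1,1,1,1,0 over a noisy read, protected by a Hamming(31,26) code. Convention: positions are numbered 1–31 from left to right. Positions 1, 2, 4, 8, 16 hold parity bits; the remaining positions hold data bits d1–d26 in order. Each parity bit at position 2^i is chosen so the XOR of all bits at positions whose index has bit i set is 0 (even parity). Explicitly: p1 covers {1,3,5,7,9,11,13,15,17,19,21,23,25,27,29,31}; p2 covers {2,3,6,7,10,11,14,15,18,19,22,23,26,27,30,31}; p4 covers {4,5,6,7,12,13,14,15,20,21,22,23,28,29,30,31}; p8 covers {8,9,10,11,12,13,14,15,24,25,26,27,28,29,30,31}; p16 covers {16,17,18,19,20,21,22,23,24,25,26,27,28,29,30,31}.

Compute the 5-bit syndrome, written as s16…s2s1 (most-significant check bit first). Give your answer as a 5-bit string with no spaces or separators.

s1 (pos 1,3,5,7,9,11,13,15,17,19,21,23,25,27,29,31): 0⊕1⊕1⊕0⊕0⊕1⊕0⊕1⊕1⊕0⊕1⊕1⊕1⊕1⊕1⊕0 = 0
s2 (pos 2,3,6,7,10,11,14,15,18,19,22,23,26,27,30,31): 0⊕1⊕1⊕0⊕1⊕1⊕1⊕1⊕1⊕0⊕0⊕1⊕1⊕1⊕1⊕0 = 1
s4 (pos 4,5,6,7,12,13,14,15,20,21,22,23,28,29,30,31): 0⊕1⊕1⊕0⊕1⊕0⊕1⊕1⊕1⊕1⊕0⊕1⊕1⊕1⊕1⊕0 = 1
s8 (pos 8,9,10,11,12,13,14,15,24,25,26,27,28,29,30,31): 0⊕0⊕1⊕1⊕1⊕0⊕1⊕1⊕1⊕1⊕1⊕1⊕1⊕1⊕1⊕0 = 0
s16 (pos 16,17,18,19,20,21,22,23,24,25,26,27,28,29,30,31): 0⊕1⊕1⊕0⊕1⊕1⊕0⊕1⊕1⊕1⊕1⊕1⊕1⊕1⊕1⊕0 = 0
Syndrome s16…s1 = 00110 → error at position 6.

00110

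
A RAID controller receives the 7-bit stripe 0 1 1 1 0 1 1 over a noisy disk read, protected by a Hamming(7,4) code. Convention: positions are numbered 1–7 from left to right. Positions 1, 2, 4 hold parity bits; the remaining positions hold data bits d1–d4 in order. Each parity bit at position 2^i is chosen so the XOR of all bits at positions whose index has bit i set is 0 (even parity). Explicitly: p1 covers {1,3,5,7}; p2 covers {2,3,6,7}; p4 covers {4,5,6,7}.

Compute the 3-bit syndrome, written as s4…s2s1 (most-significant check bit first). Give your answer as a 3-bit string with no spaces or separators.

100

s1 (pos 1,3,5,7): 0⊕1⊕0⊕1 = 0
s2 (pos 2,3,6,7): 1⊕1⊕1⊕1 = 0
s4 (pos 4,5,6,7): 1⊕0⊕1⊕1 = 1
Syndrome s4…s1 = 100 → error at position 4.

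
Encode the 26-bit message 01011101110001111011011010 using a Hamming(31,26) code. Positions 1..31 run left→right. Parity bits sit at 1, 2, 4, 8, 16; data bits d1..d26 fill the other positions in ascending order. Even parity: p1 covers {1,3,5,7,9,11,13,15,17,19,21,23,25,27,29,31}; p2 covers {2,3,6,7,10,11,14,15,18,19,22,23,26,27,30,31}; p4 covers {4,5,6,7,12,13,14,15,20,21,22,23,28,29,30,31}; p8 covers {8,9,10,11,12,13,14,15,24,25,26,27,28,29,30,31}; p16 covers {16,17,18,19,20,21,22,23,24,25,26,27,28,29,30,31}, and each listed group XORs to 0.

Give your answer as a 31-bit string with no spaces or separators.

0100101011011101001111011011010

Place data at non-parity positions: p1 p2 0 p4 1 0 1 p8 1 1 0 1 1 1 0 p16 0 0 1 1 1 1 0 1 1 0 1 1 0 1 0
p1 (pos 1,3,5,7,9,11,13,15,17,19,21,23,25,27,29,31): XOR of data positions = 0⊕1⊕1⊕1⊕0⊕1⊕0⊕0⊕1⊕1⊕0⊕1⊕1⊕0⊕0 = 0
p2 (pos 2,3,6,7,10,11,14,15,18,19,22,23,26,27,30,31): XOR of data positions = 0⊕0⊕1⊕1⊕0⊕1⊕0⊕0⊕1⊕1⊕0⊕0⊕1⊕1⊕0 = 1
p4 (pos 4,5,6,7,12,13,14,15,20,21,22,23,28,29,30,31): XOR of data positions = 1⊕0⊕1⊕1⊕1⊕1⊕0⊕1⊕1⊕1⊕0⊕1⊕0⊕1⊕0 = 0
p8 (pos 8,9,10,11,12,13,14,15,24,25,26,27,28,29,30,31): XOR of data positions = 1⊕1⊕0⊕1⊕1⊕1⊕0⊕1⊕1⊕0⊕1⊕1⊕0⊕1⊕0 = 0
p16 (pos 16,17,18,19,20,21,22,23,24,25,26,27,28,29,30,31): XOR of data positions = 0⊕0⊕1⊕1⊕1⊕1⊕0⊕1⊕1⊕0⊕1⊕1⊕0⊕1⊕0 = 1
Codeword: 0100101011011101001111011011010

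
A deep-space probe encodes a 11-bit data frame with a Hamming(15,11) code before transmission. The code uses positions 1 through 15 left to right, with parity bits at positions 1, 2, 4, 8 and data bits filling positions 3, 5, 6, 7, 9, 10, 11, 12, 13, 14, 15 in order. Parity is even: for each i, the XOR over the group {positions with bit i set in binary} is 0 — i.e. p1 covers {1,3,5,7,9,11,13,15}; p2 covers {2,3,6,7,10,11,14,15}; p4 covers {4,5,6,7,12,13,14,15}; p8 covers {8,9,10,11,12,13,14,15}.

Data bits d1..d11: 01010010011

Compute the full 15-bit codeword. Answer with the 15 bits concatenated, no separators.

000010110010011

Place data at non-parity positions: p1 p2 0 p4 1 0 1 p8 0 0 1 0 0 1 1
p1 (pos 1,3,5,7,9,11,13,15): XOR of data positions = 0⊕1⊕1⊕0⊕1⊕0⊕1 = 0
p2 (pos 2,3,6,7,10,11,14,15): XOR of data positions = 0⊕0⊕1⊕0⊕1⊕1⊕1 = 0
p4 (pos 4,5,6,7,12,13,14,15): XOR of data positions = 1⊕0⊕1⊕0⊕0⊕1⊕1 = 0
p8 (pos 8,9,10,11,12,13,14,15): XOR of data positions = 0⊕0⊕1⊕0⊕0⊕1⊕1 = 1
Codeword: 000010110010011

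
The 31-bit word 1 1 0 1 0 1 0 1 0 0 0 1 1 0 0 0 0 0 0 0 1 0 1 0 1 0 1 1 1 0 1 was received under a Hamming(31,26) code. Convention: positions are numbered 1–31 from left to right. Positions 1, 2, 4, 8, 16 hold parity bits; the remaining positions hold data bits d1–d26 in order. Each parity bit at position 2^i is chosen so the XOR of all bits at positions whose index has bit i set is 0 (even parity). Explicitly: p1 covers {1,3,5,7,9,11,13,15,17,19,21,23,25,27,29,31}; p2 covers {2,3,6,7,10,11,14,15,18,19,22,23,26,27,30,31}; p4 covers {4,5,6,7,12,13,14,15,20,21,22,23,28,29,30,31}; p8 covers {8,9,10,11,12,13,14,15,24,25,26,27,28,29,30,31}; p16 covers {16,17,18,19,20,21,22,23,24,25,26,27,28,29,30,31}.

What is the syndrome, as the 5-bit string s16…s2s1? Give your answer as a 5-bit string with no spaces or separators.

10110

s1 (pos 1,3,5,7,9,11,13,15,17,19,21,23,25,27,29,31): 1⊕0⊕0⊕0⊕0⊕0⊕1⊕0⊕0⊕0⊕1⊕1⊕1⊕1⊕1⊕1 = 0
s2 (pos 2,3,6,7,10,11,14,15,18,19,22,23,26,27,30,31): 1⊕0⊕1⊕0⊕0⊕0⊕0⊕0⊕0⊕0⊕0⊕1⊕0⊕1⊕0⊕1 = 1
s4 (pos 4,5,6,7,12,13,14,15,20,21,22,23,28,29,30,31): 1⊕0⊕1⊕0⊕1⊕1⊕0⊕0⊕0⊕1⊕0⊕1⊕1⊕1⊕0⊕1 = 1
s8 (pos 8,9,10,11,12,13,14,15,24,25,26,27,28,29,30,31): 1⊕0⊕0⊕0⊕1⊕1⊕0⊕0⊕0⊕1⊕0⊕1⊕1⊕1⊕0⊕1 = 0
s16 (pos 16,17,18,19,20,21,22,23,24,25,26,27,28,29,30,31): 0⊕0⊕0⊕0⊕0⊕1⊕0⊕1⊕0⊕1⊕0⊕1⊕1⊕1⊕0⊕1 = 1
Syndrome s16…s1 = 10110 → error at position 22.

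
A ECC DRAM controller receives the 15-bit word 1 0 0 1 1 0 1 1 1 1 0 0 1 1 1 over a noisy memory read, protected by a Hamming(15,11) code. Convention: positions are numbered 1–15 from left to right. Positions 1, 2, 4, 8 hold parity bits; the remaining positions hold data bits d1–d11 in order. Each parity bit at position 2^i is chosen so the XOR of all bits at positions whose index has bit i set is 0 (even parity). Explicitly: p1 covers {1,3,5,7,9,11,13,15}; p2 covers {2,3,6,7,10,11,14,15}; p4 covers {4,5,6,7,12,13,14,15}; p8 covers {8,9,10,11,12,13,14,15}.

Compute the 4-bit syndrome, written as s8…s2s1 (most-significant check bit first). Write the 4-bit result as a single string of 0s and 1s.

0000

s1 (pos 1,3,5,7,9,11,13,15): 1⊕0⊕1⊕1⊕1⊕0⊕1⊕1 = 0
s2 (pos 2,3,6,7,10,11,14,15): 0⊕0⊕0⊕1⊕1⊕0⊕1⊕1 = 0
s4 (pos 4,5,6,7,12,13,14,15): 1⊕1⊕0⊕1⊕0⊕1⊕1⊕1 = 0
s8 (pos 8,9,10,11,12,13,14,15): 1⊕1⊕1⊕0⊕0⊕1⊕1⊕1 = 0
Syndrome s8…s1 = 0000 → no error.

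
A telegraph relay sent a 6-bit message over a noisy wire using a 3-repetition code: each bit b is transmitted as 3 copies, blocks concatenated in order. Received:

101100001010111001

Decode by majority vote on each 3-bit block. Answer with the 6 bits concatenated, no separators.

Block 1 (101): 2 ones → 1
Block 2 (100): 1 one → 0
Block 3 (001): 1 one → 0
Block 4 (010): 1 one → 0
Block 5 (111): 3 ones → 1
Block 6 (001): 1 one → 0

100010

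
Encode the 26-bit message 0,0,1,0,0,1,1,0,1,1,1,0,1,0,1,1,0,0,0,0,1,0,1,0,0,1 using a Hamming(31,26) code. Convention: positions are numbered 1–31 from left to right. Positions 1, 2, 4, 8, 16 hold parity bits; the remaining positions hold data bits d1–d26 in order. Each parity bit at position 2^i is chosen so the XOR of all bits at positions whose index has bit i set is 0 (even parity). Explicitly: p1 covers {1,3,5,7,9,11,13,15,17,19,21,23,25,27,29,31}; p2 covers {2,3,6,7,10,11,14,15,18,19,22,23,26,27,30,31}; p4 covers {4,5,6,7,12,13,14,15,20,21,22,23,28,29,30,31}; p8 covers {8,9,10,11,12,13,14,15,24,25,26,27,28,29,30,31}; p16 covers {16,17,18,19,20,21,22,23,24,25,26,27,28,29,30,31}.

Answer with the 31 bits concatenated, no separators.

1000010001101110010110000101001

Place data at non-parity positions: p1 p2 0 p4 0 1 0 p8 0 1 1 0 1 1 1 p16 0 1 0 1 1 0 0 0 0 1 0 1 0 0 1
p1 (pos 1,3,5,7,9,11,13,15,17,19,21,23,25,27,29,31): XOR of data positions = 0⊕0⊕0⊕0⊕1⊕1⊕1⊕0⊕0⊕1⊕0⊕0⊕0⊕0⊕1 = 1
p2 (pos 2,3,6,7,10,11,14,15,18,19,22,23,26,27,30,31): XOR of data positions = 0⊕1⊕0⊕1⊕1⊕1⊕1⊕1⊕0⊕0⊕0⊕1⊕0⊕0⊕1 = 0
p4 (pos 4,5,6,7,12,13,14,15,20,21,22,23,28,29,30,31): XOR of data positions = 0⊕1⊕0⊕0⊕1⊕1⊕1⊕1⊕1⊕0⊕0⊕1⊕0⊕0⊕1 = 0
p8 (pos 8,9,10,11,12,13,14,15,24,25,26,27,28,29,30,31): XOR of data positions = 0⊕1⊕1⊕0⊕1⊕1⊕1⊕0⊕0⊕1⊕0⊕1⊕0⊕0⊕1 = 0
p16 (pos 16,17,18,19,20,21,22,23,24,25,26,27,28,29,30,31): XOR of data positions = 0⊕1⊕0⊕1⊕1⊕0⊕0⊕0⊕0⊕1⊕0⊕1⊕0⊕0⊕1 = 0
Codeword: 1000010001101110010110000101001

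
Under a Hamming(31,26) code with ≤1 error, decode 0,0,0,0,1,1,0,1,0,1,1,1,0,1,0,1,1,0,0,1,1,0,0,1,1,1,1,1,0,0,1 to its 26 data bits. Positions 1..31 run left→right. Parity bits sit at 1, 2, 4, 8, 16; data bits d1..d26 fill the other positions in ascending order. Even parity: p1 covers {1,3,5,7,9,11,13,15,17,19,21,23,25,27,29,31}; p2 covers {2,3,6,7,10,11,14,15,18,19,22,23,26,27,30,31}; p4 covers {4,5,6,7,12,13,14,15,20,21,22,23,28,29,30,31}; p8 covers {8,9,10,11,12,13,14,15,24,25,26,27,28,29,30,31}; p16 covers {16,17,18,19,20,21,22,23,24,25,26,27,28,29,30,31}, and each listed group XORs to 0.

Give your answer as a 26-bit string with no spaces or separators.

01100101010100110011111001

s1 (pos 1,3,5,7,9,11,13,15,17,19,21,23,25,27,29,31): 0⊕0⊕1⊕0⊕0⊕1⊕0⊕0⊕1⊕0⊕1⊕0⊕1⊕1⊕0⊕1 = 1
s2 (pos 2,3,6,7,10,11,14,15,18,19,22,23,26,27,30,31): 0⊕0⊕1⊕0⊕1⊕1⊕1⊕0⊕0⊕0⊕0⊕0⊕1⊕1⊕0⊕1 = 1
s4 (pos 4,5,6,7,12,13,14,15,20,21,22,23,28,29,30,31): 0⊕1⊕1⊕0⊕1⊕0⊕1⊕0⊕1⊕1⊕0⊕0⊕1⊕0⊕0⊕1 = 0
s8 (pos 8,9,10,11,12,13,14,15,24,25,26,27,28,29,30,31): 1⊕0⊕1⊕1⊕1⊕0⊕1⊕0⊕1⊕1⊕1⊕1⊕1⊕0⊕0⊕1 = 1
s16 (pos 16,17,18,19,20,21,22,23,24,25,26,27,28,29,30,31): 1⊕1⊕0⊕0⊕1⊕1⊕0⊕0⊕1⊕1⊕1⊕1⊕1⊕0⊕0⊕1 = 0
Syndrome s16…s1 = 01011 → error at position 11.
Flip position 11: 0000110101110101100110011111001 → 0000110101010101100110011111001
Read data bits from positions 3,5,6,7,9,10,11,12,13,14,15,17,18,19,20,21,22,23,24,25,26,27,28,29,30,31: 01100101010100110011111001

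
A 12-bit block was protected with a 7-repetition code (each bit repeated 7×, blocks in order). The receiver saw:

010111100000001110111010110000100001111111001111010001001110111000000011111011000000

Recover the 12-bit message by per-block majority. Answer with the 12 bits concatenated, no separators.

101001101010

Block 1 (0101111): 5 ones → 1
Block 2 (0000000): 0 ones → 0
Block 3 (1110111): 6 ones → 1
Block 4 (0101100): 3 ones → 0
Block 5 (0010000): 1 one → 0
Block 6 (1111111): 7 ones → 1
Block 7 (0011110): 4 ones → 1
Block 8 (1000100): 2 ones → 0
Block 9 (1110111): 6 ones → 1
Block 10 (0000000): 0 ones → 0
Block 11 (1111101): 6 ones → 1
Block 12 (1000000): 1 one → 0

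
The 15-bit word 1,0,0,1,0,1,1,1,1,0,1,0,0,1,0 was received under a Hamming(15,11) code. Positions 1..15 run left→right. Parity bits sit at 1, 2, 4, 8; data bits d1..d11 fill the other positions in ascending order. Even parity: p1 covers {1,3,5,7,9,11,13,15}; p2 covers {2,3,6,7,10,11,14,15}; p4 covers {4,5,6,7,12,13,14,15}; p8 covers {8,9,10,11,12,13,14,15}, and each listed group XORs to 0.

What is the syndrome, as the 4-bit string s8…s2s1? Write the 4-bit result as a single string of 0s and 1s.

s1 (pos 1,3,5,7,9,11,13,15): 1⊕0⊕0⊕1⊕1⊕1⊕0⊕0 = 0
s2 (pos 2,3,6,7,10,11,14,15): 0⊕0⊕1⊕1⊕0⊕1⊕1⊕0 = 0
s4 (pos 4,5,6,7,12,13,14,15): 1⊕0⊕1⊕1⊕0⊕0⊕1⊕0 = 0
s8 (pos 8,9,10,11,12,13,14,15): 1⊕1⊕0⊕1⊕0⊕0⊕1⊕0 = 0
Syndrome s8…s1 = 0000 → no error.

0000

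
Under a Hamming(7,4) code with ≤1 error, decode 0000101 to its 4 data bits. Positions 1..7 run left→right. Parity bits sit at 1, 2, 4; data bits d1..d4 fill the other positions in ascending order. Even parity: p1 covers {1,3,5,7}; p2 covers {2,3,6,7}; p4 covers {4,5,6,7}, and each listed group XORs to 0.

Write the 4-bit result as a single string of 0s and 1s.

0101

s1 (pos 1,3,5,7): 0⊕0⊕1⊕1 = 0
s2 (pos 2,3,6,7): 0⊕0⊕0⊕1 = 1
s4 (pos 4,5,6,7): 0⊕1⊕0⊕1 = 0
Syndrome s4…s1 = 010 → error at position 2.
Flip position 2: 0000101 → 0100101
Read data bits from positions 3,5,6,7: 0101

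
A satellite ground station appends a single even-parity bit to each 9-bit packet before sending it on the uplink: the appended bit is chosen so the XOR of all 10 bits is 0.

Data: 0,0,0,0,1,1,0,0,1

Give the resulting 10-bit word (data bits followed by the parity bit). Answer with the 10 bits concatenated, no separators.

0000110011

XOR of the 9 data bits: 0⊕0⊕0⊕0⊕1⊕1⊕0⊕0⊕1 = 1
Parity bit = 1 (so all 10 bits XOR to 0).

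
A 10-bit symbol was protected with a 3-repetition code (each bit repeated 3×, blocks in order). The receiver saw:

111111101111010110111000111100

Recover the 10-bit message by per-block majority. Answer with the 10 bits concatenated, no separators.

1111011010

Block 1 (111): 3 ones → 1
Block 2 (111): 3 ones → 1
Block 3 (101): 2 ones → 1
Block 4 (111): 3 ones → 1
Block 5 (010): 1 one → 0
Block 6 (110): 2 ones → 1
Block 7 (111): 3 ones → 1
Block 8 (000): 0 ones → 0
Block 9 (111): 3 ones → 1
Block 10 (100): 1 one → 0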